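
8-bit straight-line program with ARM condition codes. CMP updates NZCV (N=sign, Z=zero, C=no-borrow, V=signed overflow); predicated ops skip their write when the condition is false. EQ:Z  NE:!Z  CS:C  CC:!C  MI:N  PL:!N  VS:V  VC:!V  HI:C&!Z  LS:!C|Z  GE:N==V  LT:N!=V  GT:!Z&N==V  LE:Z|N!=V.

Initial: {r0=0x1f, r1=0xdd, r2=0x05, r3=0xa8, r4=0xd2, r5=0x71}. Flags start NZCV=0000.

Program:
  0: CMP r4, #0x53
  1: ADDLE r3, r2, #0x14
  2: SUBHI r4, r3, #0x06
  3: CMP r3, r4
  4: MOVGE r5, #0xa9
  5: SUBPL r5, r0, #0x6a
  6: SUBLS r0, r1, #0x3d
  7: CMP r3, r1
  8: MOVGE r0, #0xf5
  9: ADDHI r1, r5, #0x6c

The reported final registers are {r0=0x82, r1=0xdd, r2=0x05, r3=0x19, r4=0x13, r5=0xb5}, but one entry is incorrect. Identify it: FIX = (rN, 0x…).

0: ✓ CMP  NZCV=0011
1: ✓ ADDLE  r3←0x19
2: ✓ SUBHI  r4←0x13
3: ✓ CMP  NZCV=0010
4: ✓ MOVGE  r5←0xa9
5: ✓ SUBPL  r5←0xb5
6: · SUBLS
7: ✓ CMP  NZCV=0000
8: ✓ MOVGE  r0←0xf5
9: · ADDHI

FIX = (r0, 0xf5)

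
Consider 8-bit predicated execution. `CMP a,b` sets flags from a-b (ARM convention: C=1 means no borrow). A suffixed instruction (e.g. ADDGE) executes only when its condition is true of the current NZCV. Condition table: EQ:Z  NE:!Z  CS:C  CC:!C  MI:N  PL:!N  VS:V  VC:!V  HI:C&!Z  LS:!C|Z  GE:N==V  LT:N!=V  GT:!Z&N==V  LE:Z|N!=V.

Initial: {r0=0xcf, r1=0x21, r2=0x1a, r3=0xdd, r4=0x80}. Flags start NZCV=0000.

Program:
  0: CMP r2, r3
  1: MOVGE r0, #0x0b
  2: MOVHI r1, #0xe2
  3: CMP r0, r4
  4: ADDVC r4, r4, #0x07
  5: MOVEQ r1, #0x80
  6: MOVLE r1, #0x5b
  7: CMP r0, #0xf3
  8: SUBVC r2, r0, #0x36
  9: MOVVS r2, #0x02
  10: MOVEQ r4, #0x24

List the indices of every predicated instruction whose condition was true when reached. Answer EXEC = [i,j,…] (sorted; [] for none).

EXEC = [1,8]

0: ✓ CMP  NZCV=0000
1: ✓ MOVGE  r0←0x0b
2: · MOVHI
3: ✓ CMP  NZCV=1001
4: · ADDVC
5: · MOVEQ
6: · MOVLE
7: ✓ CMP  NZCV=0000
8: ✓ SUBVC  r2←0xd5
9: · MOVVS
10: · MOVEQ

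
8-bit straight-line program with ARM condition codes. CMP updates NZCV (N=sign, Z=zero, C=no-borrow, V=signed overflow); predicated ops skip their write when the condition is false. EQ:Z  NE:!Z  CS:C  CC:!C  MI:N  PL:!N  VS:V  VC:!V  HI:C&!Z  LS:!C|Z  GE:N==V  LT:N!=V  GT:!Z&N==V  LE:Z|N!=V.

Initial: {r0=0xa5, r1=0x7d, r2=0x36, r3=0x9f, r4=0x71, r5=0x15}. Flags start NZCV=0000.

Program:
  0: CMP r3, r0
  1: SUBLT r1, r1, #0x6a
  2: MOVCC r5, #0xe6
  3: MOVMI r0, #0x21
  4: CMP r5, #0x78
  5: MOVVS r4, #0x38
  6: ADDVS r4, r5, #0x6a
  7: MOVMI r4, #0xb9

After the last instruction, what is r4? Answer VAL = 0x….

0: ✓ CMP  NZCV=1000
1: ✓ SUBLT  r1←0x13
2: ✓ MOVCC  r5←0xe6
3: ✓ MOVMI  r0←0x21
4: ✓ CMP  NZCV=0011
5: ✓ MOVVS  r4←0x38
6: ✓ ADDVS  r4←0x50
7: · MOVMI

VAL = 0x50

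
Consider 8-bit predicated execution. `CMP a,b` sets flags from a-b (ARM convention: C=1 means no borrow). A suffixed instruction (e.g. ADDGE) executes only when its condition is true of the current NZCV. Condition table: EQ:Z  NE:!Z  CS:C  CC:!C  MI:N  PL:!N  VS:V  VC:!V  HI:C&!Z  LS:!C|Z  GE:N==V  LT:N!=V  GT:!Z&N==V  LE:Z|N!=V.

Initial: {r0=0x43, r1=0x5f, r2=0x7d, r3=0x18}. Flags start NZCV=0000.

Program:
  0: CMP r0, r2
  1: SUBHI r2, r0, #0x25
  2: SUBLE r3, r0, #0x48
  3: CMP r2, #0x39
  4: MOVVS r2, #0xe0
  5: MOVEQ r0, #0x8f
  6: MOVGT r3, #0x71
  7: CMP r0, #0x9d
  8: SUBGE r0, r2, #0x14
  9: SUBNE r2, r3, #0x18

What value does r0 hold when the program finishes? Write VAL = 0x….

VAL = 0x69

0: ✓ CMP  NZCV=1000
1: · SUBHI
2: ✓ SUBLE  r3←0xfb
3: ✓ CMP  NZCV=0010
4: · MOVVS
5: · MOVEQ
6: ✓ MOVGT  r3←0x71
7: ✓ CMP  NZCV=1001
8: ✓ SUBGE  r0←0x69
9: ✓ SUBNE  r2←0x59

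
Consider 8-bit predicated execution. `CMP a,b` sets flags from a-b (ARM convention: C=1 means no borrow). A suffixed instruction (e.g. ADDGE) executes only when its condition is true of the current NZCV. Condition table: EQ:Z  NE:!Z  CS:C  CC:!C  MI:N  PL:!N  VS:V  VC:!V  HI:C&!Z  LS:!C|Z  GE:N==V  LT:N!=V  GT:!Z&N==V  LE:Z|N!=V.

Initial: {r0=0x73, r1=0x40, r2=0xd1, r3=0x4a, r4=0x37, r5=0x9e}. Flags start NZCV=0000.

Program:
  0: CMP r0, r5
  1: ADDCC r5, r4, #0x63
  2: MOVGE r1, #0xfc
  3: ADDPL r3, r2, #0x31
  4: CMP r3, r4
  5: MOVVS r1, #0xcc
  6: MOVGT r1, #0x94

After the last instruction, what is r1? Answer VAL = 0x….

[0] flags=1001 → (cmp)
[1] flags=1001 CC?T → r5=0x9a
[2] flags=1001 GE?T → r1=0xfc
[3] flags=1001 PL?F → skip
[4] flags=0010 → (cmp)
[5] flags=0010 VS?F → skip
[6] flags=0010 GT?T → r1=0x94

VAL = 0x94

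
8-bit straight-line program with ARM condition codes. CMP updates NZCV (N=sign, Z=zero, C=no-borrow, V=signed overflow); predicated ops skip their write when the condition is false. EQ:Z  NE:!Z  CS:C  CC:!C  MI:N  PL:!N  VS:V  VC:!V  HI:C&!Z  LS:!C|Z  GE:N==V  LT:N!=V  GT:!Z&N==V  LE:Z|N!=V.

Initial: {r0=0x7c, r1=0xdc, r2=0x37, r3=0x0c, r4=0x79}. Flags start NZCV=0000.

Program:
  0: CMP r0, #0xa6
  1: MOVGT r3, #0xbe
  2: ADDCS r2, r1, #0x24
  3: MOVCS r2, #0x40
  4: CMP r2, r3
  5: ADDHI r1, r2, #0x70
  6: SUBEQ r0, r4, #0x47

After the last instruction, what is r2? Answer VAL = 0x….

[0] flags=1001 → (cmp)
[1] flags=1001 GT?T → r3=0xbe
[2] flags=1001 CS?F → skip
[3] flags=1001 CS?F → skip
[4] flags=0000 → (cmp)
[5] flags=0000 HI?F → skip
[6] flags=0000 EQ?F → skip

VAL = 0x37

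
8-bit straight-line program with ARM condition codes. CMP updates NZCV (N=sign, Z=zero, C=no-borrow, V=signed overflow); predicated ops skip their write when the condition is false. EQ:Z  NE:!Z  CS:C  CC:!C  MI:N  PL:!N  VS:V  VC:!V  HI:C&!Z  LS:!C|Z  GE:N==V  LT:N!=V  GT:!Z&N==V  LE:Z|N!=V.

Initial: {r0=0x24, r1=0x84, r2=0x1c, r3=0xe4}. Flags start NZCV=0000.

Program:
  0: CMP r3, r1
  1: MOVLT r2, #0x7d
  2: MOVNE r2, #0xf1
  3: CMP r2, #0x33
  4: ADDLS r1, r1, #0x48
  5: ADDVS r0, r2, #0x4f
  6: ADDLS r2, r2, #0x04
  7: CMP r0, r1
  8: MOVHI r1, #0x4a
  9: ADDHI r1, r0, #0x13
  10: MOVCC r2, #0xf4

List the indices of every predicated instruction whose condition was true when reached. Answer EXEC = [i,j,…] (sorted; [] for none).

[0] flags=0010 → (cmp)
[1] flags=0010 LT?F → skip
[2] flags=0010 NE?T → r2=0xf1
[3] flags=1010 → (cmp)
[4] flags=1010 LS?F → skip
[5] flags=1010 VS?F → skip
[6] flags=1010 LS?F → skip
[7] flags=1001 → (cmp)
[8] flags=1001 HI?F → skip
[9] flags=1001 HI?F → skip
[10] flags=1001 CC?T → r2=0xf4

EXEC = [2,10]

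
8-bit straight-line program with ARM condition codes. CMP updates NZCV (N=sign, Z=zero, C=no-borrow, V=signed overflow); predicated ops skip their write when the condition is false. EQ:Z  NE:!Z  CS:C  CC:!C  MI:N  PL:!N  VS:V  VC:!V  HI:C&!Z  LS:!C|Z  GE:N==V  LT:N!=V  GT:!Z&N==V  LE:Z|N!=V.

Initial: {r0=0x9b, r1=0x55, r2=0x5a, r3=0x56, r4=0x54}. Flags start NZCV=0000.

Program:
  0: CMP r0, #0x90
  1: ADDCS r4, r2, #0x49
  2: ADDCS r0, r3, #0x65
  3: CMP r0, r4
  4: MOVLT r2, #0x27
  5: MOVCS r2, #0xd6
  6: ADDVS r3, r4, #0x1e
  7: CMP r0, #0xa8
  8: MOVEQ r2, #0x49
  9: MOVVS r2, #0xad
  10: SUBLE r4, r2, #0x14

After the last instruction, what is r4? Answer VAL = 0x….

[0] flags=0010 → (cmp)
[1] flags=0010 CS?T → r4=0xa3
[2] flags=0010 CS?T → r0=0xbb
[3] flags=0010 → (cmp)
[4] flags=0010 LT?F → skip
[5] flags=0010 CS?T → r2=0xd6
[6] flags=0010 VS?F → skip
[7] flags=0010 → (cmp)
[8] flags=0010 EQ?F → skip
[9] flags=0010 VS?F → skip
[10] flags=0010 LE?F → skip

VAL = 0xa3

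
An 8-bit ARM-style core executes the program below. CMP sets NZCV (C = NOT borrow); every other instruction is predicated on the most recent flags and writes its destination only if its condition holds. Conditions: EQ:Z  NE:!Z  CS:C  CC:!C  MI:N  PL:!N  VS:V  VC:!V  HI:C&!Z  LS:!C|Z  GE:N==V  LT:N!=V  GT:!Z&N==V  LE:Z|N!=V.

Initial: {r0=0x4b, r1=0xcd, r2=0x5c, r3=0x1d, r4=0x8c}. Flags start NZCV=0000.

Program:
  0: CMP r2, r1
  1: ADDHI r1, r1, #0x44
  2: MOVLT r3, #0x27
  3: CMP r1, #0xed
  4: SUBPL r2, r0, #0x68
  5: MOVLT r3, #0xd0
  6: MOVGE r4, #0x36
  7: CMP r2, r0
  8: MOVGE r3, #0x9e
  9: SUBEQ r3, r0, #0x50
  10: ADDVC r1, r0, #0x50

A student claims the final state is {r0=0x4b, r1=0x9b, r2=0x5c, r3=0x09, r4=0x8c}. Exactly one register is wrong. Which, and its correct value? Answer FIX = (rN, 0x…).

[0] flags=1001 → (cmp)
[1] flags=1001 HI?F → skip
[2] flags=1001 LT?F → skip
[3] flags=1000 → (cmp)
[4] flags=1000 PL?F → skip
[5] flags=1000 LT?T → r3=0xd0
[6] flags=1000 GE?F → skip
[7] flags=0010 → (cmp)
[8] flags=0010 GE?T → r3=0x9e
[9] flags=0010 EQ?F → skip
[10] flags=0010 VC?T → r1=0x9b

FIX = (r3, 0x9e)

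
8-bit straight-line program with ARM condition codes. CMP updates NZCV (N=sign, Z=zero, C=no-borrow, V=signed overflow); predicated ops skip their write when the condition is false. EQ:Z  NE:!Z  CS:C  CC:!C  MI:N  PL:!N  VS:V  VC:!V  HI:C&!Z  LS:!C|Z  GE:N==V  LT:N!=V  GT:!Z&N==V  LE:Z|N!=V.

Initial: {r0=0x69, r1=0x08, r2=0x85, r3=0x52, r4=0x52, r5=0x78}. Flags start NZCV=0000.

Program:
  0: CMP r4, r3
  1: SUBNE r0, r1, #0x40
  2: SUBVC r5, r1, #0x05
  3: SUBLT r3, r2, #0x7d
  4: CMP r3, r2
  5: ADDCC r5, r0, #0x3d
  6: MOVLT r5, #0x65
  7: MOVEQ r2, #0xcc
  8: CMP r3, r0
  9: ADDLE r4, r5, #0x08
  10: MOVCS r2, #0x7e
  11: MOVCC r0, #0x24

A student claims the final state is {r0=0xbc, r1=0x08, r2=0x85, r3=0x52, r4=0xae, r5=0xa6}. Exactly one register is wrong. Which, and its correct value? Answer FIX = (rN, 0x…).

FIX = (r0, 0x24)

0: ✓ CMP  NZCV=0110
1: · SUBNE
2: ✓ SUBVC  r5←0x03
3: · SUBLT
4: ✓ CMP  NZCV=1001
5: ✓ ADDCC  r5←0xa6
6: · MOVLT
7: · MOVEQ
8: ✓ CMP  NZCV=1000
9: ✓ ADDLE  r4←0xae
10: · MOVCS
11: ✓ MOVCC  r0←0x24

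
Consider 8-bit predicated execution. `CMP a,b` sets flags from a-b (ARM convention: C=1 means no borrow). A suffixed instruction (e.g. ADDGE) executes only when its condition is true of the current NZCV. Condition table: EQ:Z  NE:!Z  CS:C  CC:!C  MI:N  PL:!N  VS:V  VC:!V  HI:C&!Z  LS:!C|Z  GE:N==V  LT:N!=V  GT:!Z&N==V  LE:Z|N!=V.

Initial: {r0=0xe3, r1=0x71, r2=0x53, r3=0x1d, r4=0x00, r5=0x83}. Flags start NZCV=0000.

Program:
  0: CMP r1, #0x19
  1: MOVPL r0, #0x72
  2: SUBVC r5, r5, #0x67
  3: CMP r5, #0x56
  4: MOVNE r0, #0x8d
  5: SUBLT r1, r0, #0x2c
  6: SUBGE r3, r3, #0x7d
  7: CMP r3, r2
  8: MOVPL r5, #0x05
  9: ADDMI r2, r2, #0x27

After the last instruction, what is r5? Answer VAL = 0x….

VAL = 0x1c

[0] flags=0010 → (cmp)
[1] flags=0010 PL?T → r0=0x72
[2] flags=0010 VC?T → r5=0x1c
[3] flags=1000 → (cmp)
[4] flags=1000 NE?T → r0=0x8d
[5] flags=1000 LT?T → r1=0x61
[6] flags=1000 GE?F → skip
[7] flags=1000 → (cmp)
[8] flags=1000 PL?F → skip
[9] flags=1000 MI?T → r2=0x7a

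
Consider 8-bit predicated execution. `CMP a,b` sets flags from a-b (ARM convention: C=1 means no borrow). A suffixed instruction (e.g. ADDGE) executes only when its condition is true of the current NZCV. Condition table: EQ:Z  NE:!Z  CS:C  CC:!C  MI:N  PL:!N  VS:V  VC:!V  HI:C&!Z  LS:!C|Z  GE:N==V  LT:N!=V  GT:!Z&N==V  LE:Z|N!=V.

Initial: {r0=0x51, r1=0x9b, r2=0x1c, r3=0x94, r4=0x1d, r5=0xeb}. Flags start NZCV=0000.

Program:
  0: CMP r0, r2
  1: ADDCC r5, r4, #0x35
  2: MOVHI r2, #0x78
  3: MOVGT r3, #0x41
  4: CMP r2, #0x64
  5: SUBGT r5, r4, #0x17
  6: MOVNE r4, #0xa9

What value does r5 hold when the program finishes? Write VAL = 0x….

[0] flags=0010 → (cmp)
[1] flags=0010 CC?F → skip
[2] flags=0010 HI?T → r2=0x78
[3] flags=0010 GT?T → r3=0x41
[4] flags=0010 → (cmp)
[5] flags=0010 GT?T → r5=0x06
[6] flags=0010 NE?T → r4=0xa9

VAL = 0x06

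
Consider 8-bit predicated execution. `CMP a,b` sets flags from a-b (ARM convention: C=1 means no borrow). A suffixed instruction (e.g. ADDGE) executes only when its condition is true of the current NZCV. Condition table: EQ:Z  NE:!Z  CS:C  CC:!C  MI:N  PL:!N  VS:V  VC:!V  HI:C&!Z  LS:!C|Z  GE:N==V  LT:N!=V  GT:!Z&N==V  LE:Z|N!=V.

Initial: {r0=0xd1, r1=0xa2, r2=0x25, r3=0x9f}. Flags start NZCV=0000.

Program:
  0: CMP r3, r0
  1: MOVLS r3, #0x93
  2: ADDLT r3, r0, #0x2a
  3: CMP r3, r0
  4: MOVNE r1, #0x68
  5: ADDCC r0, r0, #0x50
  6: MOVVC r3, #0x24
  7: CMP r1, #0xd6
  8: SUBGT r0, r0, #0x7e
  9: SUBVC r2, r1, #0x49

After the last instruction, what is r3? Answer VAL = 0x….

VAL = 0x24

[0] flags=1000 → (cmp)
[1] flags=1000 LS?T → r3=0x93
[2] flags=1000 LT?T → r3=0xfb
[3] flags=0010 → (cmp)
[4] flags=0010 NE?T → r1=0x68
[5] flags=0010 CC?F → skip
[6] flags=0010 VC?T → r3=0x24
[7] flags=1001 → (cmp)
[8] flags=1001 GT?T → r0=0x53
[9] flags=1001 VC?F → skip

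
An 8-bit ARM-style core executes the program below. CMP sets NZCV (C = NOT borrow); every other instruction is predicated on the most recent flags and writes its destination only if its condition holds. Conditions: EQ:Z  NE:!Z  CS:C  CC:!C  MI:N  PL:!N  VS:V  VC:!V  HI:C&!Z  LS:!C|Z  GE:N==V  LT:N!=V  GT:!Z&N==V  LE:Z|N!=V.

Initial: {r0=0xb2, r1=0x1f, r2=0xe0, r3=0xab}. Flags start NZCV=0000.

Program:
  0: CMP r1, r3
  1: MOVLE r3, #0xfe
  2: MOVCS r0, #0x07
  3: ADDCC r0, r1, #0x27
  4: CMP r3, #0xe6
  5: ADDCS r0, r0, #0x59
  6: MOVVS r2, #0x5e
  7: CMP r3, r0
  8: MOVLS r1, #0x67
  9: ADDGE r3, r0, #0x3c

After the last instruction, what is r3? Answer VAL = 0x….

VAL = 0xab

0: ✓ CMP  NZCV=0000
1: · MOVLE
2: · MOVCS
3: ✓ ADDCC  r0←0x46
4: ✓ CMP  NZCV=1000
5: · ADDCS
6: · MOVVS
7: ✓ CMP  NZCV=0011
8: · MOVLS
9: · ADDGE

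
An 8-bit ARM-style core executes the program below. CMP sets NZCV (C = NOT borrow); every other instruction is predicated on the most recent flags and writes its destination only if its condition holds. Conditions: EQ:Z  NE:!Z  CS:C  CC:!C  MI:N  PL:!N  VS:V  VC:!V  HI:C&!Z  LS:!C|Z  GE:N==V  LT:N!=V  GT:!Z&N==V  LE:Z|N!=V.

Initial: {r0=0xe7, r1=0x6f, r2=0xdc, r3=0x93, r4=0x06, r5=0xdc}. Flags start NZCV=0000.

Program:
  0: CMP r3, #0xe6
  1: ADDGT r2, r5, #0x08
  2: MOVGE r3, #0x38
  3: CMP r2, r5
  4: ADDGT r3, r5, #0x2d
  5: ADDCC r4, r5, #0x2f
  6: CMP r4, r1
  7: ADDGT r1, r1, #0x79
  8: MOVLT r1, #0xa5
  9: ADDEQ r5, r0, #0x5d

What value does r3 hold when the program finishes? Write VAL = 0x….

[0] flags=1000 → (cmp)
[1] flags=1000 GT?F → skip
[2] flags=1000 GE?F → skip
[3] flags=0110 → (cmp)
[4] flags=0110 GT?F → skip
[5] flags=0110 CC?F → skip
[6] flags=1000 → (cmp)
[7] flags=1000 GT?F → skip
[8] flags=1000 LT?T → r1=0xa5
[9] flags=1000 EQ?F → skip

VAL = 0x93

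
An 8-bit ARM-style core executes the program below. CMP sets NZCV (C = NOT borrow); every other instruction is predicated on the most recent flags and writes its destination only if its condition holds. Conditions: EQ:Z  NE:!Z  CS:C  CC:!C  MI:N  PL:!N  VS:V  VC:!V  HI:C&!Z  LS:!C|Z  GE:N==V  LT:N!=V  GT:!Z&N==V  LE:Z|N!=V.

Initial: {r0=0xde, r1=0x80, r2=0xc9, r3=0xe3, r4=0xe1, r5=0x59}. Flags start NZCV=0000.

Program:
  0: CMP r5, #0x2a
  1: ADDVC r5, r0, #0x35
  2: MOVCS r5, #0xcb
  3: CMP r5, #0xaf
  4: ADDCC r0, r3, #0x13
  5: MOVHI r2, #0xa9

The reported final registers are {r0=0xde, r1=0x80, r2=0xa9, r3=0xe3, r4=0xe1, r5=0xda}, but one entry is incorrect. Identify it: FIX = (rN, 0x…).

FIX = (r5, 0xcb)

[0] flags=0010 → (cmp)
[1] flags=0010 VC?T → r5=0x13
[2] flags=0010 CS?T → r5=0xcb
[3] flags=0010 → (cmp)
[4] flags=0010 CC?F → skip
[5] flags=0010 HI?T → r2=0xa9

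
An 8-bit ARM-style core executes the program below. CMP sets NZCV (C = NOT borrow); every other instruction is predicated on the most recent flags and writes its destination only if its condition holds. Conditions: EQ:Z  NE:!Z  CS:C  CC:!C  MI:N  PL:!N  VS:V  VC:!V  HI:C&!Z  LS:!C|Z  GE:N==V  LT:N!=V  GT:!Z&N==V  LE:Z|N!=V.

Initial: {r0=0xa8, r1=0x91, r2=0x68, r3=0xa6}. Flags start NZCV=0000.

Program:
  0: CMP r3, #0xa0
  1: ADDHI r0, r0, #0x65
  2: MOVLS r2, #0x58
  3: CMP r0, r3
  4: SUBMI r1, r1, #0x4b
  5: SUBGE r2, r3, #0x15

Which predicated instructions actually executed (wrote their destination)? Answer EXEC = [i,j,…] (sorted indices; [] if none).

[0] flags=0010 → (cmp)
[1] flags=0010 HI?T → r0=0x0d
[2] flags=0010 LS?F → skip
[3] flags=0000 → (cmp)
[4] flags=0000 MI?F → skip
[5] flags=0000 GE?T → r2=0x91

EXEC = [1,5]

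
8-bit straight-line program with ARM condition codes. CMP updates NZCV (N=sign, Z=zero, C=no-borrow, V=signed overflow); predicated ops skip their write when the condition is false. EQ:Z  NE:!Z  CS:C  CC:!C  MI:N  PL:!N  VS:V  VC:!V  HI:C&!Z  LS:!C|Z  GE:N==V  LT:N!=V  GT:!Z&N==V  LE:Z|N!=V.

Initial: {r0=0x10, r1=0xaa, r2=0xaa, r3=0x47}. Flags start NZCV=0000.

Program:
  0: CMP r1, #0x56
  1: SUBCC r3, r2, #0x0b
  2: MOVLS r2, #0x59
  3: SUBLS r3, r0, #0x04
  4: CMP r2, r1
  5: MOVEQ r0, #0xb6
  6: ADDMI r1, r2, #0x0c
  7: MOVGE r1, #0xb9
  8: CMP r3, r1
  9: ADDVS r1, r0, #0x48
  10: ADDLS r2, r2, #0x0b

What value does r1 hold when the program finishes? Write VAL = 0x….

0: ✓ CMP  NZCV=0011
1: · SUBCC
2: · MOVLS
3: · SUBLS
4: ✓ CMP  NZCV=0110
5: ✓ MOVEQ  r0←0xb6
6: · ADDMI
7: ✓ MOVGE  r1←0xb9
8: ✓ CMP  NZCV=1001
9: ✓ ADDVS  r1←0xfe
10: ✓ ADDLS  r2←0xb5

VAL = 0xfe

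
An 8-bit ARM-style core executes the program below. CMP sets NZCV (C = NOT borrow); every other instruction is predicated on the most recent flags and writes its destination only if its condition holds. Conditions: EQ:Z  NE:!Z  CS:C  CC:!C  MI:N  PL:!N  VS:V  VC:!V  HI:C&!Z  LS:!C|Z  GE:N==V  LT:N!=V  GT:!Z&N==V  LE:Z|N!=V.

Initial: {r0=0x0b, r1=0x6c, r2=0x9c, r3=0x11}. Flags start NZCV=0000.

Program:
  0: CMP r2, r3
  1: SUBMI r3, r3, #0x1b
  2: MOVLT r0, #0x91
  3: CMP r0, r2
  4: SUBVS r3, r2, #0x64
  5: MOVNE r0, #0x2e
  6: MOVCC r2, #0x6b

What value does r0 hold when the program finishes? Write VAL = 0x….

0: ✓ CMP  NZCV=1010
1: ✓ SUBMI  r3←0xf6
2: ✓ MOVLT  r0←0x91
3: ✓ CMP  NZCV=1000
4: · SUBVS
5: ✓ MOVNE  r0←0x2e
6: ✓ MOVCC  r2←0x6b

VAL = 0x2e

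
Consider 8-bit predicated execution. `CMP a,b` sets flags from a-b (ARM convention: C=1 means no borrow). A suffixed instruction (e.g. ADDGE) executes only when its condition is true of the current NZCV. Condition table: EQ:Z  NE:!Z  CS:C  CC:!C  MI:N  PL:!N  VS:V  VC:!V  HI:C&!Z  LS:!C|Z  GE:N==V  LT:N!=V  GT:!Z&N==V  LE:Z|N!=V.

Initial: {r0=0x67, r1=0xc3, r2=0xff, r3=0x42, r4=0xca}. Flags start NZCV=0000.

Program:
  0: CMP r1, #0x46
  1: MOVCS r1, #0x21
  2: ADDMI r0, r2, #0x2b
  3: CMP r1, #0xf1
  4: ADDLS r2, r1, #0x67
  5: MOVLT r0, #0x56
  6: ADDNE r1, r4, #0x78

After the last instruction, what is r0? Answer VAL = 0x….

VAL = 0x67

0: ✓ CMP  NZCV=0011
1: ✓ MOVCS  r1←0x21
2: · ADDMI
3: ✓ CMP  NZCV=0000
4: ✓ ADDLS  r2←0x88
5: · MOVLT
6: ✓ ADDNE  r1←0x42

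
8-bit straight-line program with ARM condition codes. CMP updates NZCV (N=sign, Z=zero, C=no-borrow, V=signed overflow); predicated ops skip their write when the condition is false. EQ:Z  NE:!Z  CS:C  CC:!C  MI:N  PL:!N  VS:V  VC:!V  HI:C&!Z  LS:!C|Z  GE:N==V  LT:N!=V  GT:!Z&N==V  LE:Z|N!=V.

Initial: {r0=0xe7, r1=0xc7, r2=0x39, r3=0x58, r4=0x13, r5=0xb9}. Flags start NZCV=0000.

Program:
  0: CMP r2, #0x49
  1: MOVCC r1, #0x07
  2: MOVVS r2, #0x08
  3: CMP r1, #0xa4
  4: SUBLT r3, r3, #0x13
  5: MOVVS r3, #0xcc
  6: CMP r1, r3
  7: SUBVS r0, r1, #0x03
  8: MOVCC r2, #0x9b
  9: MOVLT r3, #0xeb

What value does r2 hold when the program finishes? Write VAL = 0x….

0: ✓ CMP  NZCV=1000
1: ✓ MOVCC  r1←0x07
2: · MOVVS
3: ✓ CMP  NZCV=0000
4: · SUBLT
5: · MOVVS
6: ✓ CMP  NZCV=1000
7: · SUBVS
8: ✓ MOVCC  r2←0x9b
9: ✓ MOVLT  r3←0xeb

VAL = 0x9b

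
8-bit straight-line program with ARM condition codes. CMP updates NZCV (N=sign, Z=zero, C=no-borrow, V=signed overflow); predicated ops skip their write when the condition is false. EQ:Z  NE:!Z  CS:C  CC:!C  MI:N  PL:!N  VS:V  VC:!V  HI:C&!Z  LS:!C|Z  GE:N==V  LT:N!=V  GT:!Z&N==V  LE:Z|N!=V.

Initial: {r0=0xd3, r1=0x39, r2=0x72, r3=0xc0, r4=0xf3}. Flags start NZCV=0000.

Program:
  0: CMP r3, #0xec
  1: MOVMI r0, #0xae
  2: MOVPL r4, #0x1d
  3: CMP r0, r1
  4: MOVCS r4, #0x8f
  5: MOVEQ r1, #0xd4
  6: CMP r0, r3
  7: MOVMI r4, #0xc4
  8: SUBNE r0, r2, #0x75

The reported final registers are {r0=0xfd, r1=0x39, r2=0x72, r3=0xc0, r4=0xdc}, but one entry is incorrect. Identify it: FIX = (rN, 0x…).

FIX = (r4, 0xc4)

0: ✓ CMP  NZCV=1000
1: ✓ MOVMI  r0←0xae
2: · MOVPL
3: ✓ CMP  NZCV=0011
4: ✓ MOVCS  r4←0x8f
5: · MOVEQ
6: ✓ CMP  NZCV=1000
7: ✓ MOVMI  r4←0xc4
8: ✓ SUBNE  r0←0xfd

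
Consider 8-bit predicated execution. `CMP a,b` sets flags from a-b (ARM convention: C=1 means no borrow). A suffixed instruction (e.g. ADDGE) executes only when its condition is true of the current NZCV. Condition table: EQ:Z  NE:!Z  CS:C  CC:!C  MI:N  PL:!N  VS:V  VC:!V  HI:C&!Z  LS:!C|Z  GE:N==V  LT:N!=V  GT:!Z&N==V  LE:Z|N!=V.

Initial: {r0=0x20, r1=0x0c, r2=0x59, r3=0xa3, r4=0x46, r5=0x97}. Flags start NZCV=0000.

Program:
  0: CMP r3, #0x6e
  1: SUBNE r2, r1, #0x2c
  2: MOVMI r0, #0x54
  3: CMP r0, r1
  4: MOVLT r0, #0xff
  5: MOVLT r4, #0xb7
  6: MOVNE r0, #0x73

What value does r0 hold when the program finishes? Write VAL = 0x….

VAL = 0x73

[0] flags=0011 → (cmp)
[1] flags=0011 NE?T → r2=0xe0
[2] flags=0011 MI?F → skip
[3] flags=0010 → (cmp)
[4] flags=0010 LT?F → skip
[5] flags=0010 LT?F → skip
[6] flags=0010 NE?T → r0=0x73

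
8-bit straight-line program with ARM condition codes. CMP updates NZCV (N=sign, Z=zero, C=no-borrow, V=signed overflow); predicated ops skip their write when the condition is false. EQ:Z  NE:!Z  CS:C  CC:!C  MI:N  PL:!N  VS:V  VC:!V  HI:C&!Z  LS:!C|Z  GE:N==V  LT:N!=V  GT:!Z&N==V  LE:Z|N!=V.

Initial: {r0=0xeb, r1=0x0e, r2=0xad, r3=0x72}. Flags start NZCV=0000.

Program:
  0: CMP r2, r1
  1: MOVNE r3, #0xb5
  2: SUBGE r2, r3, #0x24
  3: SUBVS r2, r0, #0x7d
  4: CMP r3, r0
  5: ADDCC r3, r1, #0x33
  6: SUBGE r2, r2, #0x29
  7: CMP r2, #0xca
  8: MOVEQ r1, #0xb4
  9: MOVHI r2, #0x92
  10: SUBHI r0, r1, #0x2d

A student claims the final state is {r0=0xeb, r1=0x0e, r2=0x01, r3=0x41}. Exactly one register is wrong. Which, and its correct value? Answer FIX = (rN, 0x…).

FIX = (r2, 0xad)

[0] flags=1010 → (cmp)
[1] flags=1010 NE?T → r3=0xb5
[2] flags=1010 GE?F → skip
[3] flags=1010 VS?F → skip
[4] flags=1000 → (cmp)
[5] flags=1000 CC?T → r3=0x41
[6] flags=1000 GE?F → skip
[7] flags=1000 → (cmp)
[8] flags=1000 EQ?F → skip
[9] flags=1000 HI?F → skip
[10] flags=1000 HI?F → skip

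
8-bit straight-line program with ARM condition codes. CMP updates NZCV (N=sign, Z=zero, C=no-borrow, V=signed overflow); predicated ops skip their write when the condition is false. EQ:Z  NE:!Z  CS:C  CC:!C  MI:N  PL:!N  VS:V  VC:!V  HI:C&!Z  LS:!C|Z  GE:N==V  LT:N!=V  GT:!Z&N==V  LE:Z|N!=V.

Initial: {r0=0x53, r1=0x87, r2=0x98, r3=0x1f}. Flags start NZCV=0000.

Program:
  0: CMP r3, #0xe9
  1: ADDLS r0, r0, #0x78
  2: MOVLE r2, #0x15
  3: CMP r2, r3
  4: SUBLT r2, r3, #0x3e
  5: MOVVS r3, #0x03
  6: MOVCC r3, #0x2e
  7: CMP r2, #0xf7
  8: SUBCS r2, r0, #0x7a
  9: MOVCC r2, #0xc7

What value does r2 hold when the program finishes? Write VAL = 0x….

0: ✓ CMP  NZCV=0000
1: ✓ ADDLS  r0←0xcb
2: · MOVLE
3: ✓ CMP  NZCV=0011
4: ✓ SUBLT  r2←0xe1
5: ✓ MOVVS  r3←0x03
6: · MOVCC
7: ✓ CMP  NZCV=1000
8: · SUBCS
9: ✓ MOVCC  r2←0xc7

VAL = 0xc7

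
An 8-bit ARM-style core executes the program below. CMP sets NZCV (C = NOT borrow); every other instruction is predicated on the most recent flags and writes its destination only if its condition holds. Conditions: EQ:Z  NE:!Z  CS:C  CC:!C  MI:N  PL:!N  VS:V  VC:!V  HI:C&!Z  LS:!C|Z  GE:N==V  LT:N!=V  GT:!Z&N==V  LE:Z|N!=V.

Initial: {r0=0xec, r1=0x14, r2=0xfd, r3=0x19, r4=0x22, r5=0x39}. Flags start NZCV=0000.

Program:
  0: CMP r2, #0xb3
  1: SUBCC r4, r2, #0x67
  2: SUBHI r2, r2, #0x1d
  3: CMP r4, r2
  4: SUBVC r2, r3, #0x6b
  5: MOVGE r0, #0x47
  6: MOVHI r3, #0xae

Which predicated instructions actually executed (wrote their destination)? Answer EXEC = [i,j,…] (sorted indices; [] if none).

[0] flags=0010 → (cmp)
[1] flags=0010 CC?F → skip
[2] flags=0010 HI?T → r2=0xe0
[3] flags=0000 → (cmp)
[4] flags=0000 VC?T → r2=0xae
[5] flags=0000 GE?T → r0=0x47
[6] flags=0000 HI?F → skip

EXEC = [2,4,5]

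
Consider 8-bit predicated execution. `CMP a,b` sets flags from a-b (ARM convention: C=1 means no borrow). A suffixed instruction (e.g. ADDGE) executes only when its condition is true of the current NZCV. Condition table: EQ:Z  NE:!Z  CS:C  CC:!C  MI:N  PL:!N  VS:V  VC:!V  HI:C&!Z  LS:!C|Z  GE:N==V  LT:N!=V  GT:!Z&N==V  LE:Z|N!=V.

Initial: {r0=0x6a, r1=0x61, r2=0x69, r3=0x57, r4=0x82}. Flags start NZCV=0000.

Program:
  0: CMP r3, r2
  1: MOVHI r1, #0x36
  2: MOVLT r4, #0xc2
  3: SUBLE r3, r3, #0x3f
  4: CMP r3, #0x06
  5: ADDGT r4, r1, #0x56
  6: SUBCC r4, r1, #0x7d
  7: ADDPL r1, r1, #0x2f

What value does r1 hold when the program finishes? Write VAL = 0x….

VAL = 0x90

[0] flags=1000 → (cmp)
[1] flags=1000 HI?F → skip
[2] flags=1000 LT?T → r4=0xc2
[3] flags=1000 LE?T → r3=0x18
[4] flags=0010 → (cmp)
[5] flags=0010 GT?T → r4=0xb7
[6] flags=0010 CC?F → skip
[7] flags=0010 PL?T → r1=0x90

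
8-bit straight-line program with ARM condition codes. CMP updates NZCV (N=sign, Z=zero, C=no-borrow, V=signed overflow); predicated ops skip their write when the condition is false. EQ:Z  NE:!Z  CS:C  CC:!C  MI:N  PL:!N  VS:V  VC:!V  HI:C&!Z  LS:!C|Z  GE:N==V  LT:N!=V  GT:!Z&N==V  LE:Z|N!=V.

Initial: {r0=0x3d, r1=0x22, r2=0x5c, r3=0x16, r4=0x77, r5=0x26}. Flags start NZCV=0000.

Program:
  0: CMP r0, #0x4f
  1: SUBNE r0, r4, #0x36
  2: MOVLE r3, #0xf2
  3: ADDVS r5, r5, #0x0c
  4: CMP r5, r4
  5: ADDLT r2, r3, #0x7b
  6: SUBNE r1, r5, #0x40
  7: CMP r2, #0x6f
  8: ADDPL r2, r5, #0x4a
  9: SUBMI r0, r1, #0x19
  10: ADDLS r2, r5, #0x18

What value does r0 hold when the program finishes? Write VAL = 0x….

0: ✓ CMP  NZCV=1000
1: ✓ SUBNE  r0←0x41
2: ✓ MOVLE  r3←0xf2
3: · ADDVS
4: ✓ CMP  NZCV=1000
5: ✓ ADDLT  r2←0x6d
6: ✓ SUBNE  r1←0xe6
7: ✓ CMP  NZCV=1000
8: · ADDPL
9: ✓ SUBMI  r0←0xcd
10: ✓ ADDLS  r2←0x3e

VAL = 0xcd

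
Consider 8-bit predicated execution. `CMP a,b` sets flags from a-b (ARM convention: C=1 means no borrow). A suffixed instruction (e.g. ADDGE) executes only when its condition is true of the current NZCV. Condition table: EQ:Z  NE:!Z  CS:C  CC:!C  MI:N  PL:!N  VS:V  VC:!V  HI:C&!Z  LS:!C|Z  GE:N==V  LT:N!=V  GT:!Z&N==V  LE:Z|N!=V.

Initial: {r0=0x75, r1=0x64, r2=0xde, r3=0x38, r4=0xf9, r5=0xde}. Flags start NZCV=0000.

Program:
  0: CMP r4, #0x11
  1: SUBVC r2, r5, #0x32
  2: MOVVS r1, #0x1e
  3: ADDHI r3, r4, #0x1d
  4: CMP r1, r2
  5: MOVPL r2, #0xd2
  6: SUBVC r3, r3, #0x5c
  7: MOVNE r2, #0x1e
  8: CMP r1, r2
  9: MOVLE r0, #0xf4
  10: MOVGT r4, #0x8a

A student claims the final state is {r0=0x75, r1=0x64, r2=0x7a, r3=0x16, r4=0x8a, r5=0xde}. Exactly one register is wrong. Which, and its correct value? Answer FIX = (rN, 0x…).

FIX = (r2, 0x1e)

[0] flags=1010 → (cmp)
[1] flags=1010 VC?T → r2=0xac
[2] flags=1010 VS?F → skip
[3] flags=1010 HI?T → r3=0x16
[4] flags=1001 → (cmp)
[5] flags=1001 PL?F → skip
[6] flags=1001 VC?F → skip
[7] flags=1001 NE?T → r2=0x1e
[8] flags=0010 → (cmp)
[9] flags=0010 LE?F → skip
[10] flags=0010 GT?T → r4=0x8a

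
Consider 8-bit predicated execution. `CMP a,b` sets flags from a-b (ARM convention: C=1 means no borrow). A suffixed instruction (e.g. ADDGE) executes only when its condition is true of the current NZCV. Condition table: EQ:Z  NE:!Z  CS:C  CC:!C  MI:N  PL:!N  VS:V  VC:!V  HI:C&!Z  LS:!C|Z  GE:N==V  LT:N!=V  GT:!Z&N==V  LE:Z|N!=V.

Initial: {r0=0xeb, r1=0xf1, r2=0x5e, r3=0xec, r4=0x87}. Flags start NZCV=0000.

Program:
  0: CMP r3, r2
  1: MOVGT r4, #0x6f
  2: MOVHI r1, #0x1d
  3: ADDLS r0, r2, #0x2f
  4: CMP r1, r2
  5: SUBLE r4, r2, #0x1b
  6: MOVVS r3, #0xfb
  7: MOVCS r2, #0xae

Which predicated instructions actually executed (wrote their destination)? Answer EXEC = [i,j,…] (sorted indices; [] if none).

EXEC = [2,5]

0: ✓ CMP  NZCV=1010
1: · MOVGT
2: ✓ MOVHI  r1←0x1d
3: · ADDLS
4: ✓ CMP  NZCV=1000
5: ✓ SUBLE  r4←0x43
6: · MOVVS
7: · MOVCS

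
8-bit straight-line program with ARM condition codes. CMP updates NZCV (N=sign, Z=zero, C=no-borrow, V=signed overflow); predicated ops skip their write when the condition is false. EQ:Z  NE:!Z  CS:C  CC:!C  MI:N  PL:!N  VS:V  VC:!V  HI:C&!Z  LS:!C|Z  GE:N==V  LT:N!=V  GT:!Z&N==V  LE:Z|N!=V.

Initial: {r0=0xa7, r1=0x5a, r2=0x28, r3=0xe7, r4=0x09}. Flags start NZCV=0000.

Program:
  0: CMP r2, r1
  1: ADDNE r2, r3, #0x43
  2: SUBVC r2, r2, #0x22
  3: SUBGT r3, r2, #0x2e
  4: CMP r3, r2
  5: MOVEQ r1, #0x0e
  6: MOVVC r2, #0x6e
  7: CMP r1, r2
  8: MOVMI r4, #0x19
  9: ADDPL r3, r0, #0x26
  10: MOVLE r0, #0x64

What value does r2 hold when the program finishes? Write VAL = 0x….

VAL = 0x6e

0: ✓ CMP  NZCV=1000
1: ✓ ADDNE  r2←0x2a
2: ✓ SUBVC  r2←0x08
3: · SUBGT
4: ✓ CMP  NZCV=1010
5: · MOVEQ
6: ✓ MOVVC  r2←0x6e
7: ✓ CMP  NZCV=1000
8: ✓ MOVMI  r4←0x19
9: · ADDPL
10: ✓ MOVLE  r0←0x64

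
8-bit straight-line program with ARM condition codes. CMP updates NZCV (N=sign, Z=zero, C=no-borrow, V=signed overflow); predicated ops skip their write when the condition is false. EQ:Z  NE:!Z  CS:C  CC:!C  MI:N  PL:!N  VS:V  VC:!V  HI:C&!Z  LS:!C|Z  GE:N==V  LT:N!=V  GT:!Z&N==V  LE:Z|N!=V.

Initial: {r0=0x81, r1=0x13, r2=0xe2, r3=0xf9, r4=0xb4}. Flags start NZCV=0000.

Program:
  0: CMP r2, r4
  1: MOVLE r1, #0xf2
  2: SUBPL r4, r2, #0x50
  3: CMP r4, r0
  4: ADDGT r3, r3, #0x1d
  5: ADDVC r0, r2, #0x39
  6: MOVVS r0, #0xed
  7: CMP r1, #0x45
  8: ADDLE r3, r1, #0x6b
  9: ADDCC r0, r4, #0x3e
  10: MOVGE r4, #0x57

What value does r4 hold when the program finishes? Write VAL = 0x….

0: ✓ CMP  NZCV=0010
1: · MOVLE
2: ✓ SUBPL  r4←0x92
3: ✓ CMP  NZCV=0010
4: ✓ ADDGT  r3←0x16
5: ✓ ADDVC  r0←0x1b
6: · MOVVS
7: ✓ CMP  NZCV=1000
8: ✓ ADDLE  r3←0x7e
9: ✓ ADDCC  r0←0xd0
10: · MOVGE

VAL = 0x92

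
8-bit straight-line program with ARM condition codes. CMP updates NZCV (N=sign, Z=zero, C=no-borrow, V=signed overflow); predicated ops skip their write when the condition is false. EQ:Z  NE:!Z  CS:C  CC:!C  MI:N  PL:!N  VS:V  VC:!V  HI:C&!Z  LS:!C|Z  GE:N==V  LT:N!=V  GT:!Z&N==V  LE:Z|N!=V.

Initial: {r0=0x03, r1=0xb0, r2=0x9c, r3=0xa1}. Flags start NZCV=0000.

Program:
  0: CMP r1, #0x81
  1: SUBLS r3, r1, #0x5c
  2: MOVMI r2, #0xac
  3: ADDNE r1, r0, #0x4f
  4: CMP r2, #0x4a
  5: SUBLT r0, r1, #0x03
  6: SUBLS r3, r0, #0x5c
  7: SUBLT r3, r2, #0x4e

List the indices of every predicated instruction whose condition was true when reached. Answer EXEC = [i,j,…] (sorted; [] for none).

0: ✓ CMP  NZCV=0010
1: · SUBLS
2: · MOVMI
3: ✓ ADDNE  r1←0x52
4: ✓ CMP  NZCV=0011
5: ✓ SUBLT  r0←0x4f
6: · SUBLS
7: ✓ SUBLT  r3←0x4e

EXEC = [3,5,7]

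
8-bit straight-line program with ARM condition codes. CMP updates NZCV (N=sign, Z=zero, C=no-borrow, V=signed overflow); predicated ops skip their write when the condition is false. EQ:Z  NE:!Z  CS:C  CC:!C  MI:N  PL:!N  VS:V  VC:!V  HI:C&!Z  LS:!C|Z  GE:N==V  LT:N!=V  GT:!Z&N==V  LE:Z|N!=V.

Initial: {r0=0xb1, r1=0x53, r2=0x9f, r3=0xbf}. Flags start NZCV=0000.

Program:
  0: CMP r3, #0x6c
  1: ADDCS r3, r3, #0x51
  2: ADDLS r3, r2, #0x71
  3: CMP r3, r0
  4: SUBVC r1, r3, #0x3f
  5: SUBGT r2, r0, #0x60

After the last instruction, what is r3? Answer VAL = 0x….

VAL = 0x10

0: ✓ CMP  NZCV=0011
1: ✓ ADDCS  r3←0x10
2: · ADDLS
3: ✓ CMP  NZCV=0000
4: ✓ SUBVC  r1←0xd1
5: ✓ SUBGT  r2←0x51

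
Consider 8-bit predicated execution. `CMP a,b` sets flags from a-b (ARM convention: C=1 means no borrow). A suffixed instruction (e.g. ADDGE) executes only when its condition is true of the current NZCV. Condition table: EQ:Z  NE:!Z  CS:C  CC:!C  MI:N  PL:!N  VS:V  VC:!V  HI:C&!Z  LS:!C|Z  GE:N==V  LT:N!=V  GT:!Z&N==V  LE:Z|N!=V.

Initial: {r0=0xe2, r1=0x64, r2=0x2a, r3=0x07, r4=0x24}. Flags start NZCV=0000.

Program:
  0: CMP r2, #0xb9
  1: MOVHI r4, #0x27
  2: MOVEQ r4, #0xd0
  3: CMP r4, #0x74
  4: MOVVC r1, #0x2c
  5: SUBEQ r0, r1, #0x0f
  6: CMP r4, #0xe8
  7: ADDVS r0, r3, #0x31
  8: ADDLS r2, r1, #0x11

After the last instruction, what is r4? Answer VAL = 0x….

0: ✓ CMP  NZCV=0000
1: · MOVHI
2: · MOVEQ
3: ✓ CMP  NZCV=1000
4: ✓ MOVVC  r1←0x2c
5: · SUBEQ
6: ✓ CMP  NZCV=0000
7: · ADDVS
8: ✓ ADDLS  r2←0x3d

VAL = 0x24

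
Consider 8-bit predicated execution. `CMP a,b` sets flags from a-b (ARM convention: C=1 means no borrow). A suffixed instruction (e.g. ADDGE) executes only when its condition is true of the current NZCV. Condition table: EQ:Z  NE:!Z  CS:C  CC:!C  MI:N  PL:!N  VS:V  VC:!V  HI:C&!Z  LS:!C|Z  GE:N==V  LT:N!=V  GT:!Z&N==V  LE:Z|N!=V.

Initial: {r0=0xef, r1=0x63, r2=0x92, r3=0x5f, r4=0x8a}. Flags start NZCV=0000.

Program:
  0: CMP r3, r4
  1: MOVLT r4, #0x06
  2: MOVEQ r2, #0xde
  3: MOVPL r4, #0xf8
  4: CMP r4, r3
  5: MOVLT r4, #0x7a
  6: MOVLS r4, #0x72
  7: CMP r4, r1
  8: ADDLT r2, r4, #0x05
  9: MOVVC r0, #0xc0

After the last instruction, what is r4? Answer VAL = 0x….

0: ✓ CMP  NZCV=1001
1: · MOVLT
2: · MOVEQ
3: · MOVPL
4: ✓ CMP  NZCV=0011
5: ✓ MOVLT  r4←0x7a
6: · MOVLS
7: ✓ CMP  NZCV=0010
8: · ADDLT
9: ✓ MOVVC  r0←0xc0

VAL = 0x7a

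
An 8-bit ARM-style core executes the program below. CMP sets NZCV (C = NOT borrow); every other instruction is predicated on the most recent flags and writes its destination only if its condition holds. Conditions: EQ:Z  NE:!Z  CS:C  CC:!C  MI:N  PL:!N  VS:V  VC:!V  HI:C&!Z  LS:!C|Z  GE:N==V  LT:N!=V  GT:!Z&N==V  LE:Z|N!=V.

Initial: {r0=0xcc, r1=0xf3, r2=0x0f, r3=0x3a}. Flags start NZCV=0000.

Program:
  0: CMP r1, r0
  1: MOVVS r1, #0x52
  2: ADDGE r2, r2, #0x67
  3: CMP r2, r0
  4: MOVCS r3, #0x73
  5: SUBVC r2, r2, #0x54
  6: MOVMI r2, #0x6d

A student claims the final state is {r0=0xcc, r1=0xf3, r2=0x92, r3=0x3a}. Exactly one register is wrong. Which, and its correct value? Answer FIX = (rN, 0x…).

0: ✓ CMP  NZCV=0010
1: · MOVVS
2: ✓ ADDGE  r2←0x76
3: ✓ CMP  NZCV=1001
4: · MOVCS
5: · SUBVC
6: ✓ MOVMI  r2←0x6d

FIX = (r2, 0x6d)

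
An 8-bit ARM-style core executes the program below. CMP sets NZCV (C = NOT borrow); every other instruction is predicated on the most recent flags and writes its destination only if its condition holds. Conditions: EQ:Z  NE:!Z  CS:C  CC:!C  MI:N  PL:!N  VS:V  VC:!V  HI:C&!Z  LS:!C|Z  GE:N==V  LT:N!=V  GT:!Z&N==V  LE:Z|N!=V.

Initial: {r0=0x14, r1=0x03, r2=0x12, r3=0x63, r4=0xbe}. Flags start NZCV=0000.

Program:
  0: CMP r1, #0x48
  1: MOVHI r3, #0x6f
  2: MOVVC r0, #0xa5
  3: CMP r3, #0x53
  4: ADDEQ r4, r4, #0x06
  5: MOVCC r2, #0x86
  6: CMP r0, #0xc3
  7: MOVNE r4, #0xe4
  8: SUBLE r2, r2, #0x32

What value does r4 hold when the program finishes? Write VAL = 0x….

[0] flags=1000 → (cmp)
[1] flags=1000 HI?F → skip
[2] flags=1000 VC?T → r0=0xa5
[3] flags=0010 → (cmp)
[4] flags=0010 EQ?F → skip
[5] flags=0010 CC?F → skip
[6] flags=1000 → (cmp)
[7] flags=1000 NE?T → r4=0xe4
[8] flags=1000 LE?T → r2=0xe0

VAL = 0xe4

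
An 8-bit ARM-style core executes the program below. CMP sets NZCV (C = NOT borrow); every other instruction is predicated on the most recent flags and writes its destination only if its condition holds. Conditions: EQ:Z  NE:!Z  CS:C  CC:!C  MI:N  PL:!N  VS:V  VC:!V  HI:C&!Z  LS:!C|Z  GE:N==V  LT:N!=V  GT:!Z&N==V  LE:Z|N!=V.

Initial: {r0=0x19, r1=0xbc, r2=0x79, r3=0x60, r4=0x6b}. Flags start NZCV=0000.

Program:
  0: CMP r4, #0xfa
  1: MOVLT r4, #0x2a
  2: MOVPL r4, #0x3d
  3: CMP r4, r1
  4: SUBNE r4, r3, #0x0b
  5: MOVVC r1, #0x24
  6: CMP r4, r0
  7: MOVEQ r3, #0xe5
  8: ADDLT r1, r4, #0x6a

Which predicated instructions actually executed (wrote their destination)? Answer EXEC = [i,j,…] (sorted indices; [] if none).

EXEC = [2,4]

0: ✓ CMP  NZCV=0000
1: · MOVLT
2: ✓ MOVPL  r4←0x3d
3: ✓ CMP  NZCV=1001
4: ✓ SUBNE  r4←0x55
5: · MOVVC
6: ✓ CMP  NZCV=0010
7: · MOVEQ
8: · ADDLT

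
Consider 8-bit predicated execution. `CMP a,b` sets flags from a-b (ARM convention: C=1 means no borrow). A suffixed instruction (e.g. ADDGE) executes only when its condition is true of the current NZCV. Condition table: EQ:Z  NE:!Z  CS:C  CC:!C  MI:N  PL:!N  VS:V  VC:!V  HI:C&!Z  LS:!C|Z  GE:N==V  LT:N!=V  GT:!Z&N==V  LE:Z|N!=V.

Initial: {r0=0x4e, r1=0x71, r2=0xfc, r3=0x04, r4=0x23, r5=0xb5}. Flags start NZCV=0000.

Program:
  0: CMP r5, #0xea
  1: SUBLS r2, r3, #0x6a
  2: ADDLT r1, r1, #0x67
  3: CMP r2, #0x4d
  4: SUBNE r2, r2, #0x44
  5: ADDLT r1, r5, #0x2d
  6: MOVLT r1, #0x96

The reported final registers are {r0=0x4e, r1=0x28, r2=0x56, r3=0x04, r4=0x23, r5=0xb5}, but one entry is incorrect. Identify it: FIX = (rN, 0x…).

FIX = (r1, 0x96)

[0] flags=1000 → (cmp)
[1] flags=1000 LS?T → r2=0x9a
[2] flags=1000 LT?T → r1=0xd8
[3] flags=0011 → (cmp)
[4] flags=0011 NE?T → r2=0x56
[5] flags=0011 LT?T → r1=0xe2
[6] flags=0011 LT?T → r1=0x96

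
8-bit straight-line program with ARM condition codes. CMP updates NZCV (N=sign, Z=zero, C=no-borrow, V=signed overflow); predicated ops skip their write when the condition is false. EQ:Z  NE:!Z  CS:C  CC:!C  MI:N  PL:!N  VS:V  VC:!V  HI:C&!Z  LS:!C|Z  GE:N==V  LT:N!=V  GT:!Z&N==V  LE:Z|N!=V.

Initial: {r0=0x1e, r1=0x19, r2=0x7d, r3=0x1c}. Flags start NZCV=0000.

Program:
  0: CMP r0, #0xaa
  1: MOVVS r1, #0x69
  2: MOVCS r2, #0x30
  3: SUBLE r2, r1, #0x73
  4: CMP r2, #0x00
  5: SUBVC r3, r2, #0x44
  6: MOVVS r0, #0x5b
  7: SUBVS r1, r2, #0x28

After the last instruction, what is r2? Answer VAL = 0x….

0: ✓ CMP  NZCV=0000
1: · MOVVS
2: · MOVCS
3: · SUBLE
4: ✓ CMP  NZCV=0010
5: ✓ SUBVC  r3←0x39
6: · MOVVS
7: · SUBVS

VAL = 0x7d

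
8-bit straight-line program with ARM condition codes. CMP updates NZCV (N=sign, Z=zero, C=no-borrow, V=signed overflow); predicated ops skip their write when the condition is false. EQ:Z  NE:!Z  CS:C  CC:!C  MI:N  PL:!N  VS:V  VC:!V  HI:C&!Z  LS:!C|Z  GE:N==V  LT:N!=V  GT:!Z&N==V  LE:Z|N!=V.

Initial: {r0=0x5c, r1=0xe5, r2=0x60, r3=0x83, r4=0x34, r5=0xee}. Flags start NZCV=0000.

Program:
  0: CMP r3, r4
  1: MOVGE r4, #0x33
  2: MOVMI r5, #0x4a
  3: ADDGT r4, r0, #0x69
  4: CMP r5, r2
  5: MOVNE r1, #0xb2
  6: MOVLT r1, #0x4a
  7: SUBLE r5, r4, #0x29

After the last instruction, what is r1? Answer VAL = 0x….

[0] flags=0011 → (cmp)
[1] flags=0011 GE?F → skip
[2] flags=0011 MI?F → skip
[3] flags=0011 GT?F → skip
[4] flags=1010 → (cmp)
[5] flags=1010 NE?T → r1=0xb2
[6] flags=1010 LT?T → r1=0x4a
[7] flags=1010 LE?T → r5=0x0b

VAL = 0x4a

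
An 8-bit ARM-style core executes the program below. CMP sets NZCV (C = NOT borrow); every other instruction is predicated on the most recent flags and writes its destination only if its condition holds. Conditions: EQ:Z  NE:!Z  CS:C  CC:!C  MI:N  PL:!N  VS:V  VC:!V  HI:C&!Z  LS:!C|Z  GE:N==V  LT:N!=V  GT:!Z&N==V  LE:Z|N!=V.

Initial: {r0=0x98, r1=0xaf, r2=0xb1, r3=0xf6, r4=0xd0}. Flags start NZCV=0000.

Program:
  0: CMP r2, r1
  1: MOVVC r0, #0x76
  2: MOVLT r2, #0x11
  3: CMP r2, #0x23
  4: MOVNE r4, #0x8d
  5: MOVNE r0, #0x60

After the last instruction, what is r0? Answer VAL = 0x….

VAL = 0x60

0: ✓ CMP  NZCV=0010
1: ✓ MOVVC  r0←0x76
2: · MOVLT
3: ✓ CMP  NZCV=1010
4: ✓ MOVNE  r4←0x8d
5: ✓ MOVNE  r0←0x60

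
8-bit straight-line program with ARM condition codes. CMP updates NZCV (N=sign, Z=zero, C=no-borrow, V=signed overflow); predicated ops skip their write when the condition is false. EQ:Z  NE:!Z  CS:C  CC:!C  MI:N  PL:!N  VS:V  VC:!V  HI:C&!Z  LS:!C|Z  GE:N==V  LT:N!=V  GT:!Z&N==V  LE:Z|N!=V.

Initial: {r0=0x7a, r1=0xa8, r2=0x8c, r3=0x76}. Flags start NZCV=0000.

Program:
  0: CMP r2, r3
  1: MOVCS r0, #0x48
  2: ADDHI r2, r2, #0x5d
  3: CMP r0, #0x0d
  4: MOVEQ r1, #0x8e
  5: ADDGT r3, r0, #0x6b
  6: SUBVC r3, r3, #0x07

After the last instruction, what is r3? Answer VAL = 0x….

VAL = 0xac

[0] flags=0011 → (cmp)
[1] flags=0011 CS?T → r0=0x48
[2] flags=0011 HI?T → r2=0xe9
[3] flags=0010 → (cmp)
[4] flags=0010 EQ?F → skip
[5] flags=0010 GT?T → r3=0xb3
[6] flags=0010 VC?T → r3=0xac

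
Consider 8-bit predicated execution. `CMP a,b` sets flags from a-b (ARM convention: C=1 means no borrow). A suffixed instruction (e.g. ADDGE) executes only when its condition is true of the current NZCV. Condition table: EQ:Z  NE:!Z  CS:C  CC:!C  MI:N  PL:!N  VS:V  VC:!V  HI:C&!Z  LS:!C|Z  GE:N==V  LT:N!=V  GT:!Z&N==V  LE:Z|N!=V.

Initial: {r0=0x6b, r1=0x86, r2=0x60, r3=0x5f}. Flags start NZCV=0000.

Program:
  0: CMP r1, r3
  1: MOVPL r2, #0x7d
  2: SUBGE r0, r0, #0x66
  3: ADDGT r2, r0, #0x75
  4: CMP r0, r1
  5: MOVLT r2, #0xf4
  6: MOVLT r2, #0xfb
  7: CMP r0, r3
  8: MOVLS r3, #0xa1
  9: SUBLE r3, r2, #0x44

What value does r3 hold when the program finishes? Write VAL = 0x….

0: ✓ CMP  NZCV=0011
1: ✓ MOVPL  r2←0x7d
2: · SUBGE
3: · ADDGT
4: ✓ CMP  NZCV=1001
5: · MOVLT
6: · MOVLT
7: ✓ CMP  NZCV=0010
8: · MOVLS
9: · SUBLE

VAL = 0x5f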